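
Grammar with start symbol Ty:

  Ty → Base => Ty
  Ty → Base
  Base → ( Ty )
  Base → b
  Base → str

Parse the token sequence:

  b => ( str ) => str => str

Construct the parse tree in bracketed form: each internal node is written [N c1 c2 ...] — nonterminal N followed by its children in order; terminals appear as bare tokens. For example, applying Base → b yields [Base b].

[Ty [Base b] => [Ty [Base ( [Ty [Base str]] )] => [Ty [Base str] => [Ty [Base str]]]]]

Ty
Base => Ty
b => Ty
b => Base => Ty
b => ( Ty ) => Ty
b => ( Base ) => Ty
b => ( str ) => Ty
b => ( str ) => Base => Ty
b => ( str ) => str => Ty
b => ( str ) => str => Base
b => ( str ) => str => str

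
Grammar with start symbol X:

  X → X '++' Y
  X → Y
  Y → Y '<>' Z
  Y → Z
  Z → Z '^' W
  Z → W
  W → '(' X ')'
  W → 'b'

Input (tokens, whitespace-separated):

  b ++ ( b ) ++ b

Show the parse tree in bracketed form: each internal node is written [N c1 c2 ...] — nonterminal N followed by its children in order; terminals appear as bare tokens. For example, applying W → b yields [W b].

X
X ++ Y
X ++ Y ++ Y
Y ++ Y ++ Y
Z ++ Y ++ Y
W ++ Y ++ Y
b ++ Y ++ Y
b ++ Z ++ Y
b ++ W ++ Y
b ++ ( X ) ++ Y
b ++ ( Y ) ++ Y
b ++ ( Z ) ++ Y
b ++ ( W ) ++ Y
b ++ ( b ) ++ Y
b ++ ( b ) ++ Z
b ++ ( b ) ++ W
b ++ ( b ) ++ b

[X [X [X [Y [Z [W b]]]] ++ [Y [Z [W ( [X [Y [Z [W b]]]] )]]]] ++ [Y [Z [W b]]]]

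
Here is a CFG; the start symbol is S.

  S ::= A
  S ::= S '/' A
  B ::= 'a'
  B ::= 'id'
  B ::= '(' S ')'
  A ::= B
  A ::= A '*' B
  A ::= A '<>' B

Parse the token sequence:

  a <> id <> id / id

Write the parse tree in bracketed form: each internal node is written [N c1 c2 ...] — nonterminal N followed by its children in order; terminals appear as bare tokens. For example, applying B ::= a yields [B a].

[S [S [A [A [A [B a]] <> [B id]] <> [B id]]] / [A [B id]]]

S
S / A
A / A
A <> B / A
A <> B <> B / A
B <> B <> B / A
a <> B <> B / A
a <> id <> B / A
a <> id <> id / A
a <> id <> id / B
a <> id <> id / id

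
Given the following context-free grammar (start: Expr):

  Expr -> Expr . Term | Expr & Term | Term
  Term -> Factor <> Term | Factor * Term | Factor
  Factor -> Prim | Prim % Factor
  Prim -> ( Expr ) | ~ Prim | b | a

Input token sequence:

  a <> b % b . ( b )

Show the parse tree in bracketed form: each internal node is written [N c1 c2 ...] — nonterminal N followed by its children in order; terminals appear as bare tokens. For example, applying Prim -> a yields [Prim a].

[Expr [Expr [Term [Factor [Prim a]] <> [Term [Factor [Prim b] % [Factor [Prim b]]]]]] . [Term [Factor [Prim ( [Expr [Term [Factor [Prim b]]]] )]]]]

Expr
Expr . Term
Term . Term
Factor <> Term . Term
Prim <> Term . Term
a <> Term . Term
a <> Factor . Term
a <> Prim % Factor . Term
a <> b % Factor . Term
a <> b % Prim . Term
a <> b % b . Term
a <> b % b . Factor
a <> b % b . Prim
a <> b % b . ( Expr )
a <> b % b . ( Term )
a <> b % b . ( Factor )
a <> b % b . ( Prim )
a <> b % b . ( b )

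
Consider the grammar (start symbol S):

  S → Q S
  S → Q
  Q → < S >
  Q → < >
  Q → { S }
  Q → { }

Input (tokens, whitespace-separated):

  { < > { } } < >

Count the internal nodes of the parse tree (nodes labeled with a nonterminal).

[S [Q { [S [Q < >] [S [Q { }]]] }] [S [Q < >]]]

8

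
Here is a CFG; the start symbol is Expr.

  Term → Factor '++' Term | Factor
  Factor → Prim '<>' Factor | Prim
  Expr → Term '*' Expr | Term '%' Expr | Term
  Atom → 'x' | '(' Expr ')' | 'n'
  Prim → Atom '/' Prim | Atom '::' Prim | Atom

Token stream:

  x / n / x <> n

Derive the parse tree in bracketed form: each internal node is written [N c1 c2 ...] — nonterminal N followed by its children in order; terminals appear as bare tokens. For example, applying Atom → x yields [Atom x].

Expr
Term
Factor
Prim <> Factor
Atom / Prim <> Factor
x / Prim <> Factor
x / Atom / Prim <> Factor
x / n / Prim <> Factor
x / n / Atom <> Factor
x / n / x <> Factor
x / n / x <> Prim
x / n / x <> Atom
x / n / x <> n

[Expr [Term [Factor [Prim [Atom x] / [Prim [Atom n] / [Prim [Atom x]]]] <> [Factor [Prim [Atom n]]]]]]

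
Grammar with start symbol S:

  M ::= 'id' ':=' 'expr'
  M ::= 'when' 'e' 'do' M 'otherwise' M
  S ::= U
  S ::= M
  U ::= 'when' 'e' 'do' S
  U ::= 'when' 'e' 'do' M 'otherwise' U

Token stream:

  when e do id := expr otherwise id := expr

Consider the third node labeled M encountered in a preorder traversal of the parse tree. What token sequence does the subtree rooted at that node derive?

id := expr

[S [M when e do [M id := expr] otherwise [M id := expr]]]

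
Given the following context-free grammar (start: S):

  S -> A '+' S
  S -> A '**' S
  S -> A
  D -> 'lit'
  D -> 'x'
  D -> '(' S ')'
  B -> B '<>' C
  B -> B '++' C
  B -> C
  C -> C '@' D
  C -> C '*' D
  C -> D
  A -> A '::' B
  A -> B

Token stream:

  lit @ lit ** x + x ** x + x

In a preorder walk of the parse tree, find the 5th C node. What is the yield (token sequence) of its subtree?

x

[S [A [B [C [C [D lit]] @ [D lit]]]] ** [S [A [B [C [D x]]]] + [S [A [B [C [D x]]]] ** [S [A [B [C [D x]]]] + [S [A [B [C [D x]]]]]]]]]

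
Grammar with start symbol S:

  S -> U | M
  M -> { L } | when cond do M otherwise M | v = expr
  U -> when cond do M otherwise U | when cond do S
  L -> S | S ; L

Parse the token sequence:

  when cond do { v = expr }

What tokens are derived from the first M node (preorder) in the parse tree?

[S [U when cond do [S [M { [L [S [M v = expr]]] }]]]]

{ v = expr }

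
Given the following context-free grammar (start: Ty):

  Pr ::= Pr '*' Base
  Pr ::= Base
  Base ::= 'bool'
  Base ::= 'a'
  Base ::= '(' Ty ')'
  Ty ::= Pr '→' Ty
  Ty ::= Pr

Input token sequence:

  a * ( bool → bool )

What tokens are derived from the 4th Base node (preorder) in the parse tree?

bool

[Ty [Pr [Pr [Base a]] * [Base ( [Ty [Pr [Base bool]] → [Ty [Pr [Base bool]]]] )]]]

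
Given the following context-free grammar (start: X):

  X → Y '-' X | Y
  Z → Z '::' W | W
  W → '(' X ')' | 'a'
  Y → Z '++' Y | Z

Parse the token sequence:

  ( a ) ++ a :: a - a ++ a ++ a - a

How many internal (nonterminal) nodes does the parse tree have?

[X [Y [Z [W ( [X [Y [Z [W a]]]] )]] ++ [Y [Z [Z [W a]] :: [W a]]]] - [X [Y [Z [W a]] ++ [Y [Z [W a]] ++ [Y [Z [W a]]]]] - [X [Y [Z [W a]]]]]]

27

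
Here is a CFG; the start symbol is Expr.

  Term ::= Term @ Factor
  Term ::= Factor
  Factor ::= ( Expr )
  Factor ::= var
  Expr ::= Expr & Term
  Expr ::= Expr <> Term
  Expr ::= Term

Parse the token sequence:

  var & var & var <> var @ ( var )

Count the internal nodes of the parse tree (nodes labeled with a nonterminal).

17

[Expr [Expr [Expr [Expr [Term [Factor var]]] & [Term [Factor var]]] & [Term [Factor var]]] <> [Term [Term [Factor var]] @ [Factor ( [Expr [Term [Factor var]]] )]]]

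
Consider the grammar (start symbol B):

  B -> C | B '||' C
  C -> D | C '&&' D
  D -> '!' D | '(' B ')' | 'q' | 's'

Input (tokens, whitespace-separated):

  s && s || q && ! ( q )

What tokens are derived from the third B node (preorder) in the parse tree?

[B [B [C [C [D s]] && [D s]]] || [C [C [D q]] && [D ! [D ( [B [C [D q]]] )]]]]

q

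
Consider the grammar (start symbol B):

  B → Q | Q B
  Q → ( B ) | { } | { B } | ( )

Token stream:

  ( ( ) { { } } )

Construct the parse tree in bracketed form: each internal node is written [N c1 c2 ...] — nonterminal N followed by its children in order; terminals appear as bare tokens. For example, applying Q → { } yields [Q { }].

[B [Q ( [B [Q ( )] [B [Q { [B [Q { }]] }]]] )]]

B
Q
( B )
( Q B )
( ( ) B )
( ( ) Q )
( ( ) { B } )
( ( ) { Q } )
( ( ) { { } } )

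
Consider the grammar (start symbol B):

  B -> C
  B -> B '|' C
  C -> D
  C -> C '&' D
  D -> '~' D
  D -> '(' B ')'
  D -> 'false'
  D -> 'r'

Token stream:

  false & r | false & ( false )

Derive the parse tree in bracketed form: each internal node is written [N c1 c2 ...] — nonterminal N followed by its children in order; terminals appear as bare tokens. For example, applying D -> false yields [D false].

B
B | C
C | C
C & D | C
D & D | C
false & D | C
false & r | C
false & r | C & D
false & r | D & D
false & r | false & D
false & r | false & ( B )
false & r | false & ( C )
false & r | false & ( D )
false & r | false & ( false )

[B [B [C [C [D false]] & [D r]]] | [C [C [D false]] & [D ( [B [C [D false]]] )]]]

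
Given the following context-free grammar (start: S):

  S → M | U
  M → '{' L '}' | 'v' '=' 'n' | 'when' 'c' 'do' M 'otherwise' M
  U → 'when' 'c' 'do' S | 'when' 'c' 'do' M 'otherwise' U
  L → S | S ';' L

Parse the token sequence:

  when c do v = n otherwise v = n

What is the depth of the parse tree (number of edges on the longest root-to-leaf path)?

3

[S [M when c do [M v = n] otherwise [M v = n]]]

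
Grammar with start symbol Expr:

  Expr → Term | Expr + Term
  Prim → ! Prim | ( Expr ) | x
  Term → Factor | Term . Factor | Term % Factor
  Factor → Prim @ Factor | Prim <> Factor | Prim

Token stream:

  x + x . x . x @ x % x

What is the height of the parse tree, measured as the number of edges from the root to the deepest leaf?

7

[Expr [Expr [Term [Factor [Prim x]]]] + [Term [Term [Term [Term [Factor [Prim x]]] . [Factor [Prim x]]] . [Factor [Prim x] @ [Factor [Prim x]]]] % [Factor [Prim x]]]]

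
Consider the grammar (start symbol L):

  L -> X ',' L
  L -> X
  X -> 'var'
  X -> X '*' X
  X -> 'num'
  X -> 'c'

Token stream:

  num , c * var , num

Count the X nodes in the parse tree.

5

[L [X num] , [L [X [X c] * [X var]] , [L [X num]]]]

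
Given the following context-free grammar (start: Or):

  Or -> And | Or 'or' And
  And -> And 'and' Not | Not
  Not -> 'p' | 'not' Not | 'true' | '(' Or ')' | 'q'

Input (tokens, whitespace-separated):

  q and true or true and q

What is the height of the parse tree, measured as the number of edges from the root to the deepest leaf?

[Or [Or [And [And [Not q]] and [Not true]]] or [And [And [Not true]] and [Not q]]]

5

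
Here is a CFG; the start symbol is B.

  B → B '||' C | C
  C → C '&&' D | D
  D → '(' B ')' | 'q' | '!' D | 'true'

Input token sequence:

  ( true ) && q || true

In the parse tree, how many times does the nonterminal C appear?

4

[B [B [C [C [D ( [B [C [D true]]] )]] && [D q]]] || [C [D true]]]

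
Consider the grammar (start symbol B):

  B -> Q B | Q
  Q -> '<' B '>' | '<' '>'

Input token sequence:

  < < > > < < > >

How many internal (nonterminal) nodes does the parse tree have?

[B [Q < [B [Q < >]] >] [B [Q < [B [Q < >]] >]]]

8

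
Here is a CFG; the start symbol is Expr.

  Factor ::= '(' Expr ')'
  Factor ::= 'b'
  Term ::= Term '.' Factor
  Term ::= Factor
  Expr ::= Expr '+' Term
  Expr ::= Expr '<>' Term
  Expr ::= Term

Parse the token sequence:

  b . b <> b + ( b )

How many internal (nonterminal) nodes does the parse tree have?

[Expr [Expr [Expr [Term [Term [Factor b]] . [Factor b]]] <> [Term [Factor b]]] + [Term [Factor ( [Expr [Term [Factor b]]] )]]]

14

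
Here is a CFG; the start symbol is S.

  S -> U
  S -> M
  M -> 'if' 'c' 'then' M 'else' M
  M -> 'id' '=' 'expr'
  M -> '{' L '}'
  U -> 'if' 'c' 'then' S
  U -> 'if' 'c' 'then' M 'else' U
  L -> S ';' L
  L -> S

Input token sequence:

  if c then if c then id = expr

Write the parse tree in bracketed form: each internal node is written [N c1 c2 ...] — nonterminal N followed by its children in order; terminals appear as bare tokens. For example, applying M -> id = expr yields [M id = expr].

S
U
if c then S
if c then U
if c then if c then S
if c then if c then M
if c then if c then id = expr

[S [U if c then [S [U if c then [S [M id = expr]]]]]]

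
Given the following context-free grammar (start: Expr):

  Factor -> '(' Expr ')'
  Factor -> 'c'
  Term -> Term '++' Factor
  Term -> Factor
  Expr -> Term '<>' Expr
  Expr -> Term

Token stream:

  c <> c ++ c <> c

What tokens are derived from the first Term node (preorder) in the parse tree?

[Expr [Term [Factor c]] <> [Expr [Term [Term [Factor c]] ++ [Factor c]] <> [Expr [Term [Factor c]]]]]

c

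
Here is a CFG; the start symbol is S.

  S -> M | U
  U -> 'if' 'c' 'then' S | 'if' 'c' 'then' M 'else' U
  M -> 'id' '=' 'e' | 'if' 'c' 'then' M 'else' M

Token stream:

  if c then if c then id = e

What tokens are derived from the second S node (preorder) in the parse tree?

[S [U if c then [S [U if c then [S [M id = e]]]]]]

if c then id = e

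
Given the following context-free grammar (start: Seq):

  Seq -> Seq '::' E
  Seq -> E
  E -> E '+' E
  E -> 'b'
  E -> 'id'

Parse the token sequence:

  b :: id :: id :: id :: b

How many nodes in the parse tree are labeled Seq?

[Seq [Seq [Seq [Seq [Seq [E b]] :: [E id]] :: [E id]] :: [E id]] :: [E b]]

5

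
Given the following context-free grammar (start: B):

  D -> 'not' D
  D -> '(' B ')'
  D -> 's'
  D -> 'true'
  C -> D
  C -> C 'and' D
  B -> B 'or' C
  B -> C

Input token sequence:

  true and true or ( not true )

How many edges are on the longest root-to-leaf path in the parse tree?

[B [B [C [C [D true]] and [D true]]] or [C [D ( [B [C [D not [D true]]]] )]]]

7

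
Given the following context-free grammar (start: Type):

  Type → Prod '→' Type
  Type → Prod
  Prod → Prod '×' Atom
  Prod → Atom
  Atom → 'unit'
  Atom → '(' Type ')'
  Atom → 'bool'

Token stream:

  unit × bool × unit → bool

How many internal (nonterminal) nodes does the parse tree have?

10

[Type [Prod [Prod [Prod [Atom unit]] × [Atom bool]] × [Atom unit]] → [Type [Prod [Atom bool]]]]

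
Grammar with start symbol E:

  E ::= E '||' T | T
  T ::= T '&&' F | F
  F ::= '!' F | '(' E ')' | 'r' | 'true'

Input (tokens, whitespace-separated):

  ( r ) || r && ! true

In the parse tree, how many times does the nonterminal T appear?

4

[E [E [T [F ( [E [T [F r]]] )]]] || [T [T [F r]] && [F ! [F true]]]]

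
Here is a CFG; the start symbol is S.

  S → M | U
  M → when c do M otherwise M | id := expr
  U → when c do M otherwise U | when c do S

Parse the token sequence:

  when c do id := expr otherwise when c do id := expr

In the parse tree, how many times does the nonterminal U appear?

2

[S [U when c do [M id := expr] otherwise [U when c do [S [M id := expr]]]]]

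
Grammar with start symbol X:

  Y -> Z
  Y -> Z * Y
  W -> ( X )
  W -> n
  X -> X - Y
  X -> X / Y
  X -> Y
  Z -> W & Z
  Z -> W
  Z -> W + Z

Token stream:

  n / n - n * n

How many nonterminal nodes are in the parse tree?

15

[X [X [X [Y [Z [W n]]]] / [Y [Z [W n]]]] - [Y [Z [W n]] * [Y [Z [W n]]]]]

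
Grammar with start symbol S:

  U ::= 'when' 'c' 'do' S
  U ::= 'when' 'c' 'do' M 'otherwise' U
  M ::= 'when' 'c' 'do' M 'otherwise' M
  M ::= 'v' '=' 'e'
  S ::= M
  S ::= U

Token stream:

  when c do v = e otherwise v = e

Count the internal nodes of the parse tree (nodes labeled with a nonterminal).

[S [M when c do [M v = e] otherwise [M v = e]]]

4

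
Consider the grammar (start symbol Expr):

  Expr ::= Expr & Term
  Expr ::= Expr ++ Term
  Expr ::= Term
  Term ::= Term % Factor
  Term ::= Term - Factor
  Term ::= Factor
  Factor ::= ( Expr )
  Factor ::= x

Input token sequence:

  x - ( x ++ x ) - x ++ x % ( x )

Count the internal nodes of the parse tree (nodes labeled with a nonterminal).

[Expr [Expr [Term [Term [Term [Factor x]] - [Factor ( [Expr [Expr [Term [Factor x]]] ++ [Term [Factor x]]] )]] - [Factor x]]] ++ [Term [Term [Factor x]] % [Factor ( [Expr [Term [Factor x]]] )]]]

21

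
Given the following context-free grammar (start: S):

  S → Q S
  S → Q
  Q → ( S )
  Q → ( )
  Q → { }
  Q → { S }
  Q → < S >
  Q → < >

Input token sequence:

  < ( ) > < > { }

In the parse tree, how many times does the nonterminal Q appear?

[S [Q < [S [Q ( )]] >] [S [Q < >] [S [Q { }]]]]

4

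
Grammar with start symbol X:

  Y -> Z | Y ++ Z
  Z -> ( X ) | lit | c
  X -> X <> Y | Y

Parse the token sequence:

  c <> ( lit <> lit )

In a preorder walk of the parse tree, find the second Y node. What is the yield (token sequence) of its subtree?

( lit <> lit )

[X [X [Y [Z c]]] <> [Y [Z ( [X [X [Y [Z lit]]] <> [Y [Z lit]]] )]]]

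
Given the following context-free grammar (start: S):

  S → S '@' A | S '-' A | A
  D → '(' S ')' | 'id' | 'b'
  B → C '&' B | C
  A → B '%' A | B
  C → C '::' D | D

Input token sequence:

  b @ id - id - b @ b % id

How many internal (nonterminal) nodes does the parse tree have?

[S [S [S [S [S [A [B [C [D b]]]]] @ [A [B [C [D id]]]]] - [A [B [C [D id]]]]] - [A [B [C [D b]]]]] @ [A [B [C [D b]]] % [A [B [C [D id]]]]]]

29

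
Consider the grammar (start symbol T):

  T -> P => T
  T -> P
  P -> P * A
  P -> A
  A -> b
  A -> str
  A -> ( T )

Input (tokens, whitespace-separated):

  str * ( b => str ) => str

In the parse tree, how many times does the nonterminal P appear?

[T [P [P [A str]] * [A ( [T [P [A b]] => [T [P [A str]]]] )]] => [T [P [A str]]]]

5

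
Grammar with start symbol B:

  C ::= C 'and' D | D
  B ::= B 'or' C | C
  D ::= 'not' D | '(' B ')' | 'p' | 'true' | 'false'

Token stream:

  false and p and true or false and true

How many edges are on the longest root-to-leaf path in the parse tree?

[B [B [C [C [C [D false]] and [D p]] and [D true]]] or [C [C [D false]] and [D true]]]

6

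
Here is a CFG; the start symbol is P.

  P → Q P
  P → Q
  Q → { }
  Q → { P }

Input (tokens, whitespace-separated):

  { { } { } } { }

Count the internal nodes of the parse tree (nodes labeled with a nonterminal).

8

[P [Q { [P [Q { }] [P [Q { }]]] }] [P [Q { }]]]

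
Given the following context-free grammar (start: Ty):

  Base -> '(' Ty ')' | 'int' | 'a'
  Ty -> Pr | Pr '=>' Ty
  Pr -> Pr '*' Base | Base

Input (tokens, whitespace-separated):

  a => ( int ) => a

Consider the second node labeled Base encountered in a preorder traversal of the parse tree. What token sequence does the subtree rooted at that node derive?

[Ty [Pr [Base a]] => [Ty [Pr [Base ( [Ty [Pr [Base int]]] )]] => [Ty [Pr [Base a]]]]]

( int )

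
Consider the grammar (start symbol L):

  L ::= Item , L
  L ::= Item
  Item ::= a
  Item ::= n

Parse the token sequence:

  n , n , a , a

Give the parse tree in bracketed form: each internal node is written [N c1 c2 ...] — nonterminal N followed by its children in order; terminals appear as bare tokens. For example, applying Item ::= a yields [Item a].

L
Item , L
n , L
n , Item , L
n , n , L
n , n , Item , L
n , n , a , L
n , n , a , Item
n , n , a , a

[L [Item n] , [L [Item n] , [L [Item a] , [L [Item a]]]]]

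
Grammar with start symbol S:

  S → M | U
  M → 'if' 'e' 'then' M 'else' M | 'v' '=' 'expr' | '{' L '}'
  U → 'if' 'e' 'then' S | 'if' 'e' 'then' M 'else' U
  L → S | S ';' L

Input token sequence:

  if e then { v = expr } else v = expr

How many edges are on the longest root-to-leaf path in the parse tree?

[S [M if e then [M { [L [S [M v = expr]]] }] else [M v = expr]]]

6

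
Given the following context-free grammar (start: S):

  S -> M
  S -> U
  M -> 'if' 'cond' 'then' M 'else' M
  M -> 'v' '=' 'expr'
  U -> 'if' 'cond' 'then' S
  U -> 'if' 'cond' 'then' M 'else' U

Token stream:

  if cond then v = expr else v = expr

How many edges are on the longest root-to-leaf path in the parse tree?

3

[S [M if cond then [M v = expr] else [M v = expr]]]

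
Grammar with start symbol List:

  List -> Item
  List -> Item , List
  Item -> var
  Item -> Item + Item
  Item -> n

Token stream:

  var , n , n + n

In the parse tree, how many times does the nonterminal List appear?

3

[List [Item var] , [List [Item n] , [List [Item [Item n] + [Item n]]]]]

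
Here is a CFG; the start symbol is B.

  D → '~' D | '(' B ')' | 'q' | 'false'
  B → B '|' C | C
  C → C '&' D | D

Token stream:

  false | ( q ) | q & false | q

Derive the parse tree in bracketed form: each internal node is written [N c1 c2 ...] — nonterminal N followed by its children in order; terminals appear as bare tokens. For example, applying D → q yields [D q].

B
B | C
B | C | C
B | C | C | C
C | C | C | C
D | C | C | C
false | C | C | C
false | D | C | C
false | ( B ) | C | C
false | ( C ) | C | C
false | ( D ) | C | C
false | ( q ) | C | C
false | ( q ) | C & D | C
false | ( q ) | D & D | C
false | ( q ) | q & D | C
false | ( q ) | q & false | C
false | ( q ) | q & false | D
false | ( q ) | q & false | q

[B [B [B [B [C [D false]]] | [C [D ( [B [C [D q]]] )]]] | [C [C [D q]] & [D false]]] | [C [D q]]]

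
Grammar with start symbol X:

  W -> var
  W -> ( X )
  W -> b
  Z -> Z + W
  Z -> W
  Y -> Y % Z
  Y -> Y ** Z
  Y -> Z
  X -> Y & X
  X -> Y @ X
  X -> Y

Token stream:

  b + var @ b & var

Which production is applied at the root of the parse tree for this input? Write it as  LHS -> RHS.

[X [Y [Z [Z [W b]] + [W var]]] @ [X [Y [Z [W b]]] & [X [Y [Z [W var]]]]]]

X -> Y @ X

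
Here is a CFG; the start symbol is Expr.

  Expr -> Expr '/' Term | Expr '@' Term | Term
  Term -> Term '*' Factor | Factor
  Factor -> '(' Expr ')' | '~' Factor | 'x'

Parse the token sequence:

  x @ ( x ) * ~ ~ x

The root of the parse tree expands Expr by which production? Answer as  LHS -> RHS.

[Expr [Expr [Term [Factor x]]] @ [Term [Term [Factor ( [Expr [Term [Factor x]]] )]] * [Factor ~ [Factor ~ [Factor x]]]]]

Expr -> Expr '@' Term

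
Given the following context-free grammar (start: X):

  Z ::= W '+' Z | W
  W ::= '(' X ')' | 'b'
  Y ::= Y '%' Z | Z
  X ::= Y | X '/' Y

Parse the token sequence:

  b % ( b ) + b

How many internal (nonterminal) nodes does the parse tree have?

[X [Y [Y [Z [W b]]] % [Z [W ( [X [Y [Z [W b]]]] )] + [Z [W b]]]]]

13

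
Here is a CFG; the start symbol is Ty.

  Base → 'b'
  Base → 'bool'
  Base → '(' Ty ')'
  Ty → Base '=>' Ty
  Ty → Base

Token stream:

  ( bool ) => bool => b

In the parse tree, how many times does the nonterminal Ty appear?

[Ty [Base ( [Ty [Base bool]] )] => [Ty [Base bool] => [Ty [Base b]]]]

4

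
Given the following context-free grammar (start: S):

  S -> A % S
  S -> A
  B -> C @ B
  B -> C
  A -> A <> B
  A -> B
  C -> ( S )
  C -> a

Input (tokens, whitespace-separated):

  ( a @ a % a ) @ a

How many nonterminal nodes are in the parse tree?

[S [A [B [C ( [S [A [B [C a] @ [B [C a]]]] % [S [A [B [C a]]]]] )] @ [B [C a]]]]]

16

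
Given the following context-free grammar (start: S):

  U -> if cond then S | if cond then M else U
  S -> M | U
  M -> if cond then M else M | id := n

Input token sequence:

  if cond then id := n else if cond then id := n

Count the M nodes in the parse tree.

[S [U if cond then [M id := n] else [U if cond then [S [M id := n]]]]]

2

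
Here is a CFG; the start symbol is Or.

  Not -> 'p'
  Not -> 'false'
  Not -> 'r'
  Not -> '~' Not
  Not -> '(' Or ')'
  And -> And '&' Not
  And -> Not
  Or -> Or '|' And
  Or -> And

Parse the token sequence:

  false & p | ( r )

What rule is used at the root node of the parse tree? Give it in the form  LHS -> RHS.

Or -> Or '|' And

[Or [Or [And [And [Not false]] & [Not p]]] | [And [Not ( [Or [And [Not r]]] )]]]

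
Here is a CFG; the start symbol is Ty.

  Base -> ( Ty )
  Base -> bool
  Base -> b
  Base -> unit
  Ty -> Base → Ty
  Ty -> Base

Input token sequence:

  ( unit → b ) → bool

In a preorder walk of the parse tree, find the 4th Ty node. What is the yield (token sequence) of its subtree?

bool

[Ty [Base ( [Ty [Base unit] → [Ty [Base b]]] )] → [Ty [Base bool]]]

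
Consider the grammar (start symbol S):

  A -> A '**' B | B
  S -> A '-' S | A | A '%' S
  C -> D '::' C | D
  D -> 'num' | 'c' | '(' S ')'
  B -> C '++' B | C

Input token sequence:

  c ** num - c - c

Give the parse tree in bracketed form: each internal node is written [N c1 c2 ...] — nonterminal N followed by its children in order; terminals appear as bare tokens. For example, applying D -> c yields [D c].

[S [A [A [B [C [D c]]]] ** [B [C [D num]]]] - [S [A [B [C [D c]]]] - [S [A [B [C [D c]]]]]]]

S
A - S
A ** B - S
B ** B - S
C ** B - S
D ** B - S
c ** B - S
c ** C - S
c ** D - S
c ** num - S
c ** num - A - S
c ** num - B - S
c ** num - C - S
c ** num - D - S
c ** num - c - S
c ** num - c - A
c ** num - c - B
c ** num - c - C
c ** num - c - D
c ** num - c - c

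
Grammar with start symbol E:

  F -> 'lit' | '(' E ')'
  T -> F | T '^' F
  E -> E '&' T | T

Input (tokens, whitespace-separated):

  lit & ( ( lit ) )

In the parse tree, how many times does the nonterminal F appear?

[E [E [T [F lit]]] & [T [F ( [E [T [F ( [E [T [F lit]]] )]]] )]]]

4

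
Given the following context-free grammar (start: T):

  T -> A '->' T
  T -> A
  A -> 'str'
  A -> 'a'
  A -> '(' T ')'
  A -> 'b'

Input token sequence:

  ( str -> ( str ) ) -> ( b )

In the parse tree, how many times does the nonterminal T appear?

[T [A ( [T [A str] -> [T [A ( [T [A str]] )]]] )] -> [T [A ( [T [A b]] )]]]

6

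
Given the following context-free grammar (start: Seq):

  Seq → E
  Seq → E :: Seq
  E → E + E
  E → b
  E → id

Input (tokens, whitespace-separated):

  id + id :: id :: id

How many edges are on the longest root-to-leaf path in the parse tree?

4

[Seq [E [E id] + [E id]] :: [Seq [E id] :: [Seq [E id]]]]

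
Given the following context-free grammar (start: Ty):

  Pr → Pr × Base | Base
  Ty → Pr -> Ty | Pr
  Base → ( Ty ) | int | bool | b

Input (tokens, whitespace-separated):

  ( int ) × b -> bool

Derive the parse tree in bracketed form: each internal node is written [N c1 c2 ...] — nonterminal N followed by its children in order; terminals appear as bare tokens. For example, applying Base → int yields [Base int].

[Ty [Pr [Pr [Base ( [Ty [Pr [Base int]]] )]] × [Base b]] -> [Ty [Pr [Base bool]]]]

Ty
Pr -> Ty
Pr × Base -> Ty
Base × Base -> Ty
( Ty ) × Base -> Ty
( Pr ) × Base -> Ty
( Base ) × Base -> Ty
( int ) × Base -> Ty
( int ) × b -> Ty
( int ) × b -> Pr
( int ) × b -> Base
( int ) × b -> bool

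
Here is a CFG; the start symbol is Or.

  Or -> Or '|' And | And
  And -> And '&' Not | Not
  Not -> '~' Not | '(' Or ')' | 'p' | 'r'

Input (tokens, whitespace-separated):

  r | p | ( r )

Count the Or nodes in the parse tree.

4

[Or [Or [Or [And [Not r]]] | [And [Not p]]] | [And [Not ( [Or [And [Not r]]] )]]]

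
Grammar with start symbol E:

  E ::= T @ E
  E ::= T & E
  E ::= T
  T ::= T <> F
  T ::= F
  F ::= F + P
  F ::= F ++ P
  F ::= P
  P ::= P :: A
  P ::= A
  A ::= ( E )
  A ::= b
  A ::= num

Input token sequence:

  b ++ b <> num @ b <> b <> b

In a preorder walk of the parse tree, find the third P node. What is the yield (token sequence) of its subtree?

num

[E [T [T [F [F [P [A b]]] ++ [P [A b]]]] <> [F [P [A num]]]] @ [E [T [T [T [F [P [A b]]]] <> [F [P [A b]]]] <> [F [P [A b]]]]]]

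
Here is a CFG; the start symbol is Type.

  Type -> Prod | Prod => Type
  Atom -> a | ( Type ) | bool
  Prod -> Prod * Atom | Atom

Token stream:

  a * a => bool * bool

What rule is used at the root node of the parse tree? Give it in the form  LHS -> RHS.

Type -> Prod => Type

[Type [Prod [Prod [Atom a]] * [Atom a]] => [Type [Prod [Prod [Atom bool]] * [Atom bool]]]]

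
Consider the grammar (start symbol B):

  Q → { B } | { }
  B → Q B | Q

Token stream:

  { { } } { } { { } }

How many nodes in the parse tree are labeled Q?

5

[B [Q { [B [Q { }]] }] [B [Q { }] [B [Q { [B [Q { }]] }]]]]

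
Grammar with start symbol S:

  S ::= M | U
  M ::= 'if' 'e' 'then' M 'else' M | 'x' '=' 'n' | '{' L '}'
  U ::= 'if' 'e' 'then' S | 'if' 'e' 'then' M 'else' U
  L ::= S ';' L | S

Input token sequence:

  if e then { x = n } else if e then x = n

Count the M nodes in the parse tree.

[S [U if e then [M { [L [S [M x = n]]] }] else [U if e then [S [M x = n]]]]]

3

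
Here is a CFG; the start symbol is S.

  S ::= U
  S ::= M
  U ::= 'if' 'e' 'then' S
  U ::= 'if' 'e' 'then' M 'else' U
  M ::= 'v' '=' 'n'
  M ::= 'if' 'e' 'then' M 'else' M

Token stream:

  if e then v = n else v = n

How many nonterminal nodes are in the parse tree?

4

[S [M if e then [M v = n] else [M v = n]]]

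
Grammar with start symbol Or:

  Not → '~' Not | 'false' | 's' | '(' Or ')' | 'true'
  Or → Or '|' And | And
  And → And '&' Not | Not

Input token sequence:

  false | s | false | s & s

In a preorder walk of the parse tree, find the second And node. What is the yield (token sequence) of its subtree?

s

[Or [Or [Or [Or [And [Not false]]] | [And [Not s]]] | [And [Not false]]] | [And [And [Not s]] & [Not s]]]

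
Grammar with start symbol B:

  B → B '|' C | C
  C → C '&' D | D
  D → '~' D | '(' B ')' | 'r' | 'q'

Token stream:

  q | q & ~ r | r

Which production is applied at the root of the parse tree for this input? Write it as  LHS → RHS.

B → B '|' C

[B [B [B [C [D q]]] | [C [C [D q]] & [D ~ [D r]]]] | [C [D r]]]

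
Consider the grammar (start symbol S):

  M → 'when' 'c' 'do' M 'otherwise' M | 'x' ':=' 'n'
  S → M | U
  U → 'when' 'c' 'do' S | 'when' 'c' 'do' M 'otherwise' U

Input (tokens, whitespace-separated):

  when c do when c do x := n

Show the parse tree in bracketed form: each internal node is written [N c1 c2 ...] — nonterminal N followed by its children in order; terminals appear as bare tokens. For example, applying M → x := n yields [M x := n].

[S [U when c do [S [U when c do [S [M x := n]]]]]]

S
U
when c do S
when c do U
when c do when c do S
when c do when c do M
when c do when c do x := n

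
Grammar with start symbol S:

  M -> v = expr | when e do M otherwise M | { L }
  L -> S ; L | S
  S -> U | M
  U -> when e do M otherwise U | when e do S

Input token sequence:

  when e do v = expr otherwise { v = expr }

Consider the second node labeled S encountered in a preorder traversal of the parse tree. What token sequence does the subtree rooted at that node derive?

v = expr

[S [M when e do [M v = expr] otherwise [M { [L [S [M v = expr]]] }]]]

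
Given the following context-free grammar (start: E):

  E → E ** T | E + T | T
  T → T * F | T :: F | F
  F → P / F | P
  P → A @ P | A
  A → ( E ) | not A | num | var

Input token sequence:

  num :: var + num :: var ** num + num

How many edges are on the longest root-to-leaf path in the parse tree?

9

[E [E [E [E [T [T [F [P [A num]]]] :: [F [P [A var]]]]] + [T [T [F [P [A num]]]] :: [F [P [A var]]]]] ** [T [F [P [A num]]]]] + [T [F [P [A num]]]]]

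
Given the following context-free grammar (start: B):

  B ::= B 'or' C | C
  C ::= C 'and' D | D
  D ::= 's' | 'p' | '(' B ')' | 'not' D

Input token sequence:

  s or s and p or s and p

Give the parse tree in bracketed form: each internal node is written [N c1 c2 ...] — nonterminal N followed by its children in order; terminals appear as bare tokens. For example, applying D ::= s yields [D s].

[B [B [B [C [D s]]] or [C [C [D s]] and [D p]]] or [C [C [D s]] and [D p]]]

B
B or C
B or C or C
C or C or C
D or C or C
s or C or C
s or C and D or C
s or D and D or C
s or s and D or C
s or s and p or C
s or s and p or C and D
s or s and p or D and D
s or s and p or s and D
s or s and p or s and p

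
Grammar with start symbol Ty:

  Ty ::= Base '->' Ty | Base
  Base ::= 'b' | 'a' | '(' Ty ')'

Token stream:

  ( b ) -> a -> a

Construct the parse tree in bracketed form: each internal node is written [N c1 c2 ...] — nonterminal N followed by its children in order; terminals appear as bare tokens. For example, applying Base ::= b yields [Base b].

Ty
Base -> Ty
( Ty ) -> Ty
( Base ) -> Ty
( b ) -> Ty
( b ) -> Base -> Ty
( b ) -> a -> Ty
( b ) -> a -> Base
( b ) -> a -> a

[Ty [Base ( [Ty [Base b]] )] -> [Ty [Base a] -> [Ty [Base a]]]]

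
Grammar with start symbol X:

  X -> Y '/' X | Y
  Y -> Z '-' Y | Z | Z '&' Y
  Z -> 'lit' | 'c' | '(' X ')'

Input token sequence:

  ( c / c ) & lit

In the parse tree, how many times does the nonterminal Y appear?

[X [Y [Z ( [X [Y [Z c]] / [X [Y [Z c]]]] )] & [Y [Z lit]]]]

4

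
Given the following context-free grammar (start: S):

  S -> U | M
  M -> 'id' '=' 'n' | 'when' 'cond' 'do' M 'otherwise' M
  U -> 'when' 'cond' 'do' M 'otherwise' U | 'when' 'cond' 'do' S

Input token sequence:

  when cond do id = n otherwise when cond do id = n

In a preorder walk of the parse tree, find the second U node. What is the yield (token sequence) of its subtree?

[S [U when cond do [M id = n] otherwise [U when cond do [S [M id = n]]]]]

when cond do id = n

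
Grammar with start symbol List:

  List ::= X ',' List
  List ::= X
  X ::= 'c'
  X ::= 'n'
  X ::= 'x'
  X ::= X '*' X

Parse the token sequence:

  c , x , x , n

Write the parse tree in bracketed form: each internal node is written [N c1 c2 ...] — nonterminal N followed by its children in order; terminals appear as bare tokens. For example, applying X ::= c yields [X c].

List
X , List
c , List
c , X , List
c , x , List
c , x , X , List
c , x , x , List
c , x , x , X
c , x , x , n

[List [X c] , [List [X x] , [List [X x] , [List [X n]]]]]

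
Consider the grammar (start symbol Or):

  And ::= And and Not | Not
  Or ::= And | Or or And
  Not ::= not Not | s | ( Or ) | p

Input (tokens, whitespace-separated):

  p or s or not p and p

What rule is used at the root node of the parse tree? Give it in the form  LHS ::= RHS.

[Or [Or [Or [And [Not p]]] or [And [Not s]]] or [And [And [Not not [Not p]]] and [Not p]]]

Or ::= Or or And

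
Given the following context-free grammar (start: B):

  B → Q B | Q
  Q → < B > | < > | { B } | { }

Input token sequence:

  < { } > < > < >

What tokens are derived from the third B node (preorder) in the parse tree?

< > < >

[B [Q < [B [Q { }]] >] [B [Q < >] [B [Q < >]]]]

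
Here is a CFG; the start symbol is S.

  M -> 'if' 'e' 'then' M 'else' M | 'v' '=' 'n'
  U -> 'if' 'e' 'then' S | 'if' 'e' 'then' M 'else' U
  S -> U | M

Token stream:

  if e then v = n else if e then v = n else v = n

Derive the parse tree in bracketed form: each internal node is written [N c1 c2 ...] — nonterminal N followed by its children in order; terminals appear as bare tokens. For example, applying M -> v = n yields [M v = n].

S
M
if e then M else M
if e then v = n else M
if e then v = n else if e then M else M
if e then v = n else if e then v = n else M
if e then v = n else if e then v = n else v = n

[S [M if e then [M v = n] else [M if e then [M v = n] else [M v = n]]]]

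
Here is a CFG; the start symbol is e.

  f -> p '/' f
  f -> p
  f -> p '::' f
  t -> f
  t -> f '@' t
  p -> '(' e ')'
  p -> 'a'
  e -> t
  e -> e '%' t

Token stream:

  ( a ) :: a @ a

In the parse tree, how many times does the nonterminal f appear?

4

[e [t [f [p ( [e [t [f [p a]]]] )] :: [f [p a]]] @ [t [f [p a]]]]]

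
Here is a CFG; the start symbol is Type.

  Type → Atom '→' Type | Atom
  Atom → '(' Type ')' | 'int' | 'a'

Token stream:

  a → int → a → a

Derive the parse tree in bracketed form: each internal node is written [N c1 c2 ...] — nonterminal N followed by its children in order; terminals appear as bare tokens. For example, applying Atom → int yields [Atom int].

[Type [Atom a] → [Type [Atom int] → [Type [Atom a] → [Type [Atom a]]]]]

Type
Atom → Type
a → Type
a → Atom → Type
a → int → Type
a → int → Atom → Type
a → int → a → Type
a → int → a → Atom
a → int → a → a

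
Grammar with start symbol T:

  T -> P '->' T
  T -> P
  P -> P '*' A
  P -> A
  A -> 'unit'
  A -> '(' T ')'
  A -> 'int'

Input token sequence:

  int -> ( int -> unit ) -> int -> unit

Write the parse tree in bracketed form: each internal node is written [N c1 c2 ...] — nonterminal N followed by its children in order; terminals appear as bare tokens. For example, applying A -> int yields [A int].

[T [P [A int]] -> [T [P [A ( [T [P [A int]] -> [T [P [A unit]]]] )]] -> [T [P [A int]] -> [T [P [A unit]]]]]]

T
P -> T
A -> T
int -> T
int -> P -> T
int -> A -> T
int -> ( T ) -> T
int -> ( P -> T ) -> T
int -> ( A -> T ) -> T
int -> ( int -> T ) -> T
int -> ( int -> P ) -> T
int -> ( int -> A ) -> T
int -> ( int -> unit ) -> T
int -> ( int -> unit ) -> P -> T
int -> ( int -> unit ) -> A -> T
int -> ( int -> unit ) -> int -> T
int -> ( int -> unit ) -> int -> P
int -> ( int -> unit ) -> int -> A
int -> ( int -> unit ) -> int -> unit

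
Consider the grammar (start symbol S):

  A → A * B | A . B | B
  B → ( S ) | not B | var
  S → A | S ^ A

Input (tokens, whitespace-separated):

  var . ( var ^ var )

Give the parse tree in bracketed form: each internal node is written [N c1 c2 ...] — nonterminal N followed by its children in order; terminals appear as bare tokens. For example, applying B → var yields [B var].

[S [A [A [B var]] . [B ( [S [S [A [B var]]] ^ [A [B var]]] )]]]

S
A
A . B
B . B
var . B
var . ( S )
var . ( S ^ A )
var . ( A ^ A )
var . ( B ^ A )
var . ( var ^ A )
var . ( var ^ B )
var . ( var ^ var )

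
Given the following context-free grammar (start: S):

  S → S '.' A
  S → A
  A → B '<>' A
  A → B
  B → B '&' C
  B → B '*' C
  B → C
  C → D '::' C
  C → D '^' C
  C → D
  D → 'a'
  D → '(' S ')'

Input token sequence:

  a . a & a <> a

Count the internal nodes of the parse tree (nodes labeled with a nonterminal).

17

[S [S [A [B [C [D a]]]]] . [A [B [B [C [D a]]] & [C [D a]]] <> [A [B [C [D a]]]]]]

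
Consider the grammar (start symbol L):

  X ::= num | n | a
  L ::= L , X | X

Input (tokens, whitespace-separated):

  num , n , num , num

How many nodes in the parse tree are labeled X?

[L [L [L [L [X num]] , [X n]] , [X num]] , [X num]]

4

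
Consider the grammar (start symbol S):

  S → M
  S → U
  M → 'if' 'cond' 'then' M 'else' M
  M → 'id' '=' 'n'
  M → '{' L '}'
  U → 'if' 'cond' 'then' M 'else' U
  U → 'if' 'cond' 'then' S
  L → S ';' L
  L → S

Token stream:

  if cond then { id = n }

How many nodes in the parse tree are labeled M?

2

[S [U if cond then [S [M { [L [S [M id = n]]] }]]]]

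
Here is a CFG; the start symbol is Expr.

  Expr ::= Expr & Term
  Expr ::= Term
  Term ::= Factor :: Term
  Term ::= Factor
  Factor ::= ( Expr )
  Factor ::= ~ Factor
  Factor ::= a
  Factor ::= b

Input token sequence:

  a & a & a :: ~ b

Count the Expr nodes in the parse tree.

3

[Expr [Expr [Expr [Term [Factor a]]] & [Term [Factor a]]] & [Term [Factor a] :: [Term [Factor ~ [Factor b]]]]]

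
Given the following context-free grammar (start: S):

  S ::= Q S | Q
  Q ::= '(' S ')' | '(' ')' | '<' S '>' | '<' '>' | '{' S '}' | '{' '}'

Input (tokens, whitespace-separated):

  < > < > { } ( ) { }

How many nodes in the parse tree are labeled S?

[S [Q < >] [S [Q < >] [S [Q { }] [S [Q ( )] [S [Q { }]]]]]]

5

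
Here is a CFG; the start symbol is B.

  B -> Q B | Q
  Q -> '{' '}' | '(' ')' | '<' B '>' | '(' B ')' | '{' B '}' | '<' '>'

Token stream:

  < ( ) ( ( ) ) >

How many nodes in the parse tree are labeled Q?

4

[B [Q < [B [Q ( )] [B [Q ( [B [Q ( )]] )]]] >]]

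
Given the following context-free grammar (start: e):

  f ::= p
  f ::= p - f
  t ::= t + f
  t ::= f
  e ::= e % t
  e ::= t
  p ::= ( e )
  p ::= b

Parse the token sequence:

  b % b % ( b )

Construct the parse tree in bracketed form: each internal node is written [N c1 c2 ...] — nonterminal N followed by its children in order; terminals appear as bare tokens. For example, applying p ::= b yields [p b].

[e [e [e [t [f [p b]]]] % [t [f [p b]]]] % [t [f [p ( [e [t [f [p b]]]] )]]]]

e
e % t
e % t % t
t % t % t
f % t % t
p % t % t
b % t % t
b % f % t
b % p % t
b % b % t
b % b % f
b % b % p
b % b % ( e )
b % b % ( t )
b % b % ( f )
b % b % ( p )
b % b % ( b )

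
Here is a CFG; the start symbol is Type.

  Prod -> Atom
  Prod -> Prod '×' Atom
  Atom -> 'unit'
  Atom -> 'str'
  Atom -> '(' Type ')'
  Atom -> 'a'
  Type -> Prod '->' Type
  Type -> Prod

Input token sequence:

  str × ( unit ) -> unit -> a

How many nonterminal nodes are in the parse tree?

14

[Type [Prod [Prod [Atom str]] × [Atom ( [Type [Prod [Atom unit]]] )]] -> [Type [Prod [Atom unit]] -> [Type [Prod [Atom a]]]]]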